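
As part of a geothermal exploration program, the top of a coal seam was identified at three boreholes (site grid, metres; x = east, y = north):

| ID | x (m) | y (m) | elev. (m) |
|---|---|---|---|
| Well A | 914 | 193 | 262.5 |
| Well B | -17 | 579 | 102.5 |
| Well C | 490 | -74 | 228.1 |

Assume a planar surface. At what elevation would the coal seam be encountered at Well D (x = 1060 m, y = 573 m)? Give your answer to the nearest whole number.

249 m

Two edge vectors: Well A→Well B = (-931, 386, -160), Well A→Well C = (-424, -267, -34.4).
Normal n = (Well A→Well B) × (Well A→Well C) = (-55998.4, 35813.6, 412241).
So ∂z/∂x = −n_x/n_z = 0.13584 and ∂z/∂y = −n_y/n_z = −0.08688.
Intercept c from Well A: 262.5 − 124.16 + 16.77 = 155.11.
At (1060, 573): z = 144.0 − 49.8 + 155.11 = 249.3 m.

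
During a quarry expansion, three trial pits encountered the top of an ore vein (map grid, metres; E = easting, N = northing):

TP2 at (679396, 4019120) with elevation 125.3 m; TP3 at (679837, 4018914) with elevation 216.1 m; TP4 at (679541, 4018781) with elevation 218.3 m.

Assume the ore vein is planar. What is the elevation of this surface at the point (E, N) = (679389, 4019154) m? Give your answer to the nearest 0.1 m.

Two edge vectors: TP2→TP3 = (441, -206, 90.8), TP2→TP4 = (145, -339, 93).
Normal n = (TP2→TP3) × (TP2→TP4) = (11623.2, -27847, -119629).
So ∂z/∂E = −n_x/n_z = 0.097160388 and ∂z/∂N = −n_y/n_z = −0.232778005.
Intercept c from TP2: 125.3 − 66010.38 + 935562.74 = 869677.66.
At (679389, 4019154): z = 66009.7 − 935570.7 + 869677.66 = 116.7 m.

116.7 m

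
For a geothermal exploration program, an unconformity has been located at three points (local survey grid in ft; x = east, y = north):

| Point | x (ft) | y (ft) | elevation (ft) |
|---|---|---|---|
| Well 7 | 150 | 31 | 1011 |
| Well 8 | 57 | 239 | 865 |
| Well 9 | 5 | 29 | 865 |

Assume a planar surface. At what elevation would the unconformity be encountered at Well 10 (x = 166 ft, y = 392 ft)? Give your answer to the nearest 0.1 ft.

Let the plane be z = a·x + b·y + c.
Well 8−Well 7: −93a + 208b = −146;  Well 9−Well 7: −145a − 2b = −146.
Solving gives a = 1.01035, b = −0.25018.
Then c = 1011 − a·150 − b·31 = 867.20.
At (166, 392): z = 167.7 − 98.1 + 867.20 = 936.9 ft.

936.9 ft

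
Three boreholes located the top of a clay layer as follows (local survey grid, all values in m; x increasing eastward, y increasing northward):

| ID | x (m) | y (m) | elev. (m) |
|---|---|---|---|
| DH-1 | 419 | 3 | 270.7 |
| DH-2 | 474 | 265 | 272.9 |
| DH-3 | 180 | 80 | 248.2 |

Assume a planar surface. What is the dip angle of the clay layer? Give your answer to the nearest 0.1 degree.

5.2°

Two edge vectors: DH-1→DH-2 = (55, 262, 2.2), DH-1→DH-3 = (-239, 77, -22.5).
Normal n = (DH-1→DH-2) × (DH-1→DH-3) = (-6064.4, 711.7, 66853).
So ∂z/∂x = −n_x/n_z = 0.09071 and ∂z/∂y = −n_y/n_z = −0.01065.
Gradient magnitude |∇z| = √(a² + b²) = √(0.00823 + 0.00011) = 0.09133.
True dip = arctan(0.09133) = 5.2°, dipping toward W (azimuth ≈ 277°).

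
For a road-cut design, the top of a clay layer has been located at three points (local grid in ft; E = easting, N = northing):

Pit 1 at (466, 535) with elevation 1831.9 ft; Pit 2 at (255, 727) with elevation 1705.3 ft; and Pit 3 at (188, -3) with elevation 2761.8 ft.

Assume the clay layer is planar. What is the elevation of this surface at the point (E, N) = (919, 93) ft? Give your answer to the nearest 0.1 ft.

2145.0 ft

Let the plane be z = a·E + b·N + c.
Pit 2−Pit 1: −211a + 192b = −126.6;  Pit 3−Pit 1: −278a − 538b = 929.9.
Solving gives a = −0.66168, b = −1.38653.
Then c = 1831.9 − a·466 − b·535 = 2882.04.
At (919, 93): z = −608.1 − 128.9 + 2882.04 = 2145.0 ft.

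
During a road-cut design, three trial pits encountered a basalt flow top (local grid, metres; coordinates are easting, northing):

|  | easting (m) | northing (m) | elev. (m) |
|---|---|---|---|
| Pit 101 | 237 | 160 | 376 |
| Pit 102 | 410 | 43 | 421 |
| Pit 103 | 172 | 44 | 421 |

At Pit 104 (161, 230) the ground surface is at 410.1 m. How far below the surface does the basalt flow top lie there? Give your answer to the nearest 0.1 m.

Let the plane be z = a·easting + b·northing + c.
Pit 102−Pit 101: 173a − 117b = 45;  Pit 103−Pit 101: −65a − 116b = 45.
Solving gives a = −0.00163, b = −0.38702.
Then c = 376 − a·237 − b·160 = 438.31.
At (161, 230): z_contact = −0.26 − 89.01 + 438.31 = 349.03 m.
Depth below ground = 410.1 − 349.03 = 61.1 m.

61.1 m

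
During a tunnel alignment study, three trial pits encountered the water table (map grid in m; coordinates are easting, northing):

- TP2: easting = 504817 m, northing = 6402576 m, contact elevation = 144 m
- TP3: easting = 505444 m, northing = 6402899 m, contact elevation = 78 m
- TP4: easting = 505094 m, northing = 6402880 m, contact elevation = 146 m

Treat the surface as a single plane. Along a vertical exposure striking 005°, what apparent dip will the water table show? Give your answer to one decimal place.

9.9°

Let the plane be z = a·easting + b·northing + c.
TP3−TP2: 627a + 323b = −66;  TP4−TP2: 277a + 304b = 2.
Solving gives a = −0.20477, b = 0.19316.
Unit vector along 005° is (sin 5°, cos 5°) = (0.0872, 0.9962).
Slope in that direction = a·(0.0872) + b·(0.9962) = 0.17458.
Apparent dip = arctan|0.17458| = 9.9° (true dip is 15.7°, so apparent ≤ true as expected).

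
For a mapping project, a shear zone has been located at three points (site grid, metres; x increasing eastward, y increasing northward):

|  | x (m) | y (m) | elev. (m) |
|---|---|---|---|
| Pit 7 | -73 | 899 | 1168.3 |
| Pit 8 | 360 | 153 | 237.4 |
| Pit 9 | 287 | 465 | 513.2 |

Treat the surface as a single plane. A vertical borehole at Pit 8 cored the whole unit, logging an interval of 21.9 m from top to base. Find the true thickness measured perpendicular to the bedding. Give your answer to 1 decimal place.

Let the plane be z = a·x + b·y + c.
Pit 8−Pit 7: 433a − 746b = −930.9;  Pit 9−Pit 7: 360a − 434b = −655.1.
Solving gives a = −1.05030, b = 0.63823.
|∇z| = √(a²+b²) = 1.22901, so dip δ = arctan(1.22901) = 50.87°.
True thickness = vertical thickness × cos δ = 21.9 × cos 50.87° = 13.8 m.

13.8 m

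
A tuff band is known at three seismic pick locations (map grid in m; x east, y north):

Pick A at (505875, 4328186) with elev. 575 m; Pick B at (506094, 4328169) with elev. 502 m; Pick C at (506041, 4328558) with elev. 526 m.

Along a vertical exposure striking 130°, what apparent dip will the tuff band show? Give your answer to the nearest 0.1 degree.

14.8°

Two edge vectors: Pick A→Pick B = (219, -17, -73), Pick A→Pick C = (166, 372, -49).
Normal n = (Pick A→Pick B) × (Pick A→Pick C) = (27989, -1387, 84290).
So ∂z/∂x = −n_x/n_z = −0.33206 and ∂z/∂y = −n_y/n_z = 0.01646.
Unit vector along 130° is (sin 130°, cos 130°) = (0.7660, -0.6428).
Slope in that direction = a·(0.7660) + b·(-0.6428) = −0.26495.
Apparent dip = arctan|0.26495| = 14.8° (true dip is 18.4°, so apparent ≤ true as expected).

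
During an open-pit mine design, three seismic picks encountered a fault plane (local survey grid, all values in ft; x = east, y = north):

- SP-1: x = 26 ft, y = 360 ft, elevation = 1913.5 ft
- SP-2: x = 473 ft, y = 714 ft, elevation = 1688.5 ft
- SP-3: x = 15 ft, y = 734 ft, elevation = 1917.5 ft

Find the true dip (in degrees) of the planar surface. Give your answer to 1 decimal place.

26.6°

Two edge vectors: SP-1→SP-2 = (447, 354, -225), SP-1→SP-3 = (-11, 374, 4).
Normal n = (SP-1→SP-2) × (SP-1→SP-3) = (85566, 687, 171072).
So ∂z/∂x = −n_x/n_z = −0.50018 and ∂z/∂y = −n_y/n_z = −0.00402.
Gradient magnitude |∇z| = √(a² + b²) = √(0.25018 + 0.00002) = 0.50019.
True dip = arctan(0.50019) = 26.6°, dipping toward E (azimuth ≈ 090°).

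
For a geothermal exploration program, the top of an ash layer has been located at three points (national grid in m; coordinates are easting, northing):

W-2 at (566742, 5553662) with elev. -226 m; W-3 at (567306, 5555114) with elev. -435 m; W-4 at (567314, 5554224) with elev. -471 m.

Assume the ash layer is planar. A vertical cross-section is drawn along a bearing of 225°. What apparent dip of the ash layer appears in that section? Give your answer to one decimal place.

16.8°

Let the plane be z = a·easting + b·northing + c.
W-3−W-2: 564a + 1452b = −209;  W-4−W-2: 572a + 562b = −245.
Solving gives a = −0.46397, b = 0.03628.
Unit vector along 225° is (sin 225°, cos 225°) = (-0.7071, -0.7071).
Slope in that direction = a·(-0.7071) + b·(-0.7071) = 0.30242.
Apparent dip = arctan|0.30242| = 16.8° (true dip is 25.0°, so apparent ≤ true as expected).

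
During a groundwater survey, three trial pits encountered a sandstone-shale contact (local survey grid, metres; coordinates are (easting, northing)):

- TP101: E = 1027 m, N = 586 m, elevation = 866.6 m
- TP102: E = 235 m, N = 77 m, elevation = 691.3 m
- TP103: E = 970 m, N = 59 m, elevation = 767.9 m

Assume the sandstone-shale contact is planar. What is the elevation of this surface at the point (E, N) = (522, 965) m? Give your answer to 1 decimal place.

878.3 m

Two edge vectors: TP101→TP102 = (-792, -509, -175.3), TP101→TP103 = (-57, -527, -98.7).
Normal n = (TP101→TP102) × (TP101→TP103) = (-42144.8, -68178.3, 388371).
So ∂z/∂E = −n_x/n_z = 0.108517 and ∂z/∂N = −n_y/n_z = 0.175549.
Intercept c from TP101: 866.6 − 111.45 − 102.87 = 652.28.
At (522, 965): z = 56.6 + 169.4 + 652.28 = 878.3 m.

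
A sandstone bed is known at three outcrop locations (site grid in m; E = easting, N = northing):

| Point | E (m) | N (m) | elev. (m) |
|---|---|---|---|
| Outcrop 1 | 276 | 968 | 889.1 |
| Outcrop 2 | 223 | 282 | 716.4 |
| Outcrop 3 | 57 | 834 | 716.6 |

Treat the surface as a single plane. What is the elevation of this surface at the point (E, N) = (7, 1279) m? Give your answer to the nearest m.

Two edge vectors: Outcrop 1→Outcrop 2 = (-53, -686, -172.7), Outcrop 1→Outcrop 3 = (-219, -134, -172.5).
Normal n = (Outcrop 1→Outcrop 2) × (Outcrop 1→Outcrop 3) = (95193.2, 28678.8, -143132).
So ∂z/∂E = −n_x/n_z = 0.66507 and ∂z/∂N = −n_y/n_z = 0.20037.
Intercept c from Outcrop 1: 889.1 − 183.56 − 193.95 = 511.59.
At (7, 1279): z = 4.7 + 256.3 + 511.59 = 772.5 m.

773 m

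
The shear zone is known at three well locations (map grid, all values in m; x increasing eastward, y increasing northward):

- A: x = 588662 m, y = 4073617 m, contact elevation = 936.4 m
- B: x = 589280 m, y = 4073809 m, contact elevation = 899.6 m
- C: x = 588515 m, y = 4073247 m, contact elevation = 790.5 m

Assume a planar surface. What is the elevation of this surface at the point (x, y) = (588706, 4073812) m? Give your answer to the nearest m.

1020 m

Let the plane be z = a·x + b·y + c.
B−A: 618a + 192b = −36.8;  C−A: −147a − 370b = −145.9.
Solving gives a = −0.20769123, b = 0.47683949.
Then c = 936.4 − a·588662 − b·4073617 = −1819265.12.
At (588706, 4073812): z = −122269.1 + 1942554.4 − 1819265.12 = 1020.2 m.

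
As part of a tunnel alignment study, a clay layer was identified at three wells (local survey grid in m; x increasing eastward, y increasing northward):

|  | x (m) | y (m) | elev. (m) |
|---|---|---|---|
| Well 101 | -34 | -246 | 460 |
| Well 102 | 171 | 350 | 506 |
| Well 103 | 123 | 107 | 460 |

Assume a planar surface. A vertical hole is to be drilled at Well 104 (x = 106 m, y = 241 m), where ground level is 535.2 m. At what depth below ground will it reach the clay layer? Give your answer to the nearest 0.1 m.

Two edge vectors: Well 101→Well 102 = (205, 596, 46), Well 101→Well 103 = (157, 353, 0).
Normal n = (Well 101→Well 102) × (Well 101→Well 103) = (-16238, 7222, -21207).
So ∂z/∂x = −n_x/n_z = −0.76569 and ∂z/∂y = −n_y/n_z = 0.34055.
Intercept c from Well 101: 460 − 26.03 + 83.77 = 517.74.
At (106, 241): z_contact = −81.16 + 82.07 + 517.74 = 518.65 m.
Depth below ground = 535.2 − 518.65 = 16.5 m.

16.5 m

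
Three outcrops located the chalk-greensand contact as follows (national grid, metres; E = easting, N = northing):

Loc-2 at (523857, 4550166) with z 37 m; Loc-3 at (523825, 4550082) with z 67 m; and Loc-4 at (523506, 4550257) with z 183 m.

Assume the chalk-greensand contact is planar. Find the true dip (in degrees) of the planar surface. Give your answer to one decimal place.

26.4°

Two edge vectors: Loc-2→Loc-3 = (-32, -84, 30), Loc-2→Loc-4 = (-351, 91, 146).
Normal n = (Loc-2→Loc-3) × (Loc-2→Loc-4) = (-14994, -5858, -32396).
So ∂z/∂E = −n_x/n_z = −0.46283 and ∂z/∂N = −n_y/n_z = −0.18082.
Gradient magnitude |∇z| = √(a² + b²) = √(0.21422 + 0.03270) = 0.49690.
True dip = arctan(0.49690) = 26.4°, dipping toward ENE (azimuth ≈ 069°).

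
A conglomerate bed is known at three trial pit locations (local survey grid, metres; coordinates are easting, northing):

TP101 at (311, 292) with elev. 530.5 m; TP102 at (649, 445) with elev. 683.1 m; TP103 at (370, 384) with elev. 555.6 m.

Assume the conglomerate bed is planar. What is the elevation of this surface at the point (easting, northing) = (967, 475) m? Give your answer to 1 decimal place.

Two edge vectors: TP101→TP102 = (338, 153, 152.6), TP101→TP103 = (59, 92, 25.1).
Normal n = (TP101→TP102) × (TP101→TP103) = (-10198.9, 519.6, 22069).
So ∂z/∂easting = −n_x/n_z = 0.46214 and ∂z/∂northing = −n_y/n_z = −0.02354.
Intercept c from TP101: 530.5 − 143.72 + 6.87 = 393.65.
At (967, 475): z = 446.9 − 11.2 + 393.65 = 829.4 m.

829.4 m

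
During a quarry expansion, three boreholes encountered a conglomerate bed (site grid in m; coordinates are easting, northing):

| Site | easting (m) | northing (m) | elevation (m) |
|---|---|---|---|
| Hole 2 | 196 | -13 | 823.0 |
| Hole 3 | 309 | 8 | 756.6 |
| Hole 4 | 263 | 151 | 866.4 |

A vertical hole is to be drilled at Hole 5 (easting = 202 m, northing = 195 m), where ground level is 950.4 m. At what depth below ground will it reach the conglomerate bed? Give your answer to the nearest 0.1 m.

17.9 m

Let the plane be z = a·easting + b·northing + c.
Hole 3−Hole 2: 113a + 21b = −66.4;  Hole 4−Hole 2: 67a + 164b = 43.4.
Solving gives a = −0.68911, b = 0.54616.
Then c = 823 − a·196 − b·-13 = 965.17.
At (202, 195): z_contact = −139.20 + 106.50 + 965.17 = 932.47 m.
Depth below ground = 950.4 − 932.47 = 17.9 m.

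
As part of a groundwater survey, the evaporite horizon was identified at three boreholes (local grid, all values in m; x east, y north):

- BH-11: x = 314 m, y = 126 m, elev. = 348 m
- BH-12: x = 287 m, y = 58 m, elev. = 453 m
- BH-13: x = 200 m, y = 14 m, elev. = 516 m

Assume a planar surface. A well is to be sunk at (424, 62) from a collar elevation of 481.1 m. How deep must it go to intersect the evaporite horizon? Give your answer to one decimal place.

24.7 m

Let the plane be z = a·x + b·y + c.
BH-12−BH-11: −27a − 68b = 105;  BH-13−BH-11: −114a − 112b = 168.
Solving gives a = 0.07107, b = −1.57234.
Then c = 348 − a·314 − b·126 = 523.80.
At (424, 62): z_contact = 30.13 − 97.48 + 523.80 = 456.45 m.
Depth below ground = 481.1 − 456.45 = 24.7 m.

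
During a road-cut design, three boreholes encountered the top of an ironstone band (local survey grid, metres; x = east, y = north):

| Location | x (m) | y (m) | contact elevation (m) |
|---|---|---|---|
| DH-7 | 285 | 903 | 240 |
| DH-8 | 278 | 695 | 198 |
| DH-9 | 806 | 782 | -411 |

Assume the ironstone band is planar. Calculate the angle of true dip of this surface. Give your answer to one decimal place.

50.6°

Two edge vectors: DH-7→DH-8 = (-7, -208, -42), DH-7→DH-9 = (521, -121, -651).
Normal n = (DH-7→DH-8) × (DH-7→DH-9) = (130326, -26439, 109215).
So ∂z/∂x = −n_x/n_z = −1.19330 and ∂z/∂y = −n_y/n_z = 0.24208.
Gradient magnitude |∇z| = √(a² + b²) = √(1.42396 + 0.05860) = 1.21761.
True dip = arctan(1.21761) = 50.6°, dipping toward ESE (azimuth ≈ 101°).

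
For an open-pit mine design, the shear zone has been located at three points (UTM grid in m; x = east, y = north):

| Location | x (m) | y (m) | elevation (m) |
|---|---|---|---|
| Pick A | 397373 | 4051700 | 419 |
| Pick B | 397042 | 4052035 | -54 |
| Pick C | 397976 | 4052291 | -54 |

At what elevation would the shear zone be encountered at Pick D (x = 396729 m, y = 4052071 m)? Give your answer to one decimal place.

-189.3 m

Two edge vectors: Pick A→Pick B = (-331, 335, -473), Pick A→Pick C = (603, 591, -473).
Normal n = (Pick A→Pick B) × (Pick A→Pick C) = (121088, -441782, -397626).
So ∂z/∂x = −n_x/n_z = 0.304527370 and ∂z/∂y = −n_y/n_z = −1.111049076.
Intercept c from Pick A: 419 − 121010.95 + 4501637.54 = 4381045.59.
At (396729, 4052071): z = 120814.8 − 4502049.7 + 4381045.59 = -189.3 m.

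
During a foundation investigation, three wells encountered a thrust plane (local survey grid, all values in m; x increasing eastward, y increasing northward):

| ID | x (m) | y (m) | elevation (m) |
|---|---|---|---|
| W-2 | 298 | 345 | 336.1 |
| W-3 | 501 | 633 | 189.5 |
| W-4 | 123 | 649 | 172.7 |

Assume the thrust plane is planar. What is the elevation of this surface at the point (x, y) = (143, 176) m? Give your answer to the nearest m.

Two edge vectors: W-2→W-3 = (203, 288, -146.6), W-2→W-4 = (-175, 304, -163.4).
Normal n = (W-2→W-3) × (W-2→W-4) = (-2492.8, 58825.2, 112112).
So ∂z/∂x = −n_x/n_z = 0.02223 and ∂z/∂y = −n_y/n_z = −0.52470.
Intercept c from W-2: 336.1 − 6.63 + 181.02 = 510.50.
At (143, 176): z = 3.2 − 92.3 + 510.50 = 421.3 m.

421 m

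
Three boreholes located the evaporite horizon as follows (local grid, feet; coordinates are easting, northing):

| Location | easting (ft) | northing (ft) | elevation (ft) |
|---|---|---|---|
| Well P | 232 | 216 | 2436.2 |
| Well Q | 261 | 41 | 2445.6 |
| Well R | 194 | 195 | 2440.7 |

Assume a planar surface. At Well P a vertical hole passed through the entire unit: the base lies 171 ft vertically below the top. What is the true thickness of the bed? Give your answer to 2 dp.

Two edge vectors: Well P→Well Q = (29, -175, 9.4), Well P→Well R = (-38, -21, 4.5).
Normal n = (Well P→Well Q) × (Well P→Well R) = (-590.1, -487.7, -7259).
So ∂z/∂easting = −n_x/n_z = −0.08129 and ∂z/∂northing = −n_y/n_z = −0.06719.
|∇z| = √(a²+b²) = 0.10546, so dip δ = arctan(0.10546) = 6.02°.
True thickness = vertical thickness × cos δ = 171 × cos 6.02° = 170.06 ft.

170.06 ft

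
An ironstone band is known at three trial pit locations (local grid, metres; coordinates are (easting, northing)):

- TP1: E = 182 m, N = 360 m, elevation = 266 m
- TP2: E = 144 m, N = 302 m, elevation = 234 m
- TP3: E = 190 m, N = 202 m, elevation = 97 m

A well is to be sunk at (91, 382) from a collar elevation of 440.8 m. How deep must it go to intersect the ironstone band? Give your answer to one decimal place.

Let the plane be z = a·E + b·N + c.
TP2−TP1: −38a − 58b = −32;  TP3−TP1: 8a − 158b = −169.
Solving gives a = −0.73377, b = 1.03247.
Then c = 266 − a·182 − b·360 = 27.86.
At (91, 382): z_contact = −66.77 + 394.40 + 27.86 = 355.49 m.
Depth below ground = 440.8 − 355.49 = 85.3 m.

85.3 m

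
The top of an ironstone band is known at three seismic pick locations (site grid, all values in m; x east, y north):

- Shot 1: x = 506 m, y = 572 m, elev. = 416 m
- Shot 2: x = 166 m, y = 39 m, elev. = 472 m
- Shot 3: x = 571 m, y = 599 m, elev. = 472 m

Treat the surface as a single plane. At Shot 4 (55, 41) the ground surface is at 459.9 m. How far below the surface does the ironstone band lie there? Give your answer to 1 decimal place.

Two edge vectors: Shot 1→Shot 2 = (-340, -533, 56), Shot 1→Shot 3 = (65, 27, 56).
Normal n = (Shot 1→Shot 2) × (Shot 1→Shot 3) = (-31360, 22680, 25465).
So ∂z/∂x = −n_x/n_z = 1.23149 and ∂z/∂y = −n_y/n_z = −0.89063.
Intercept c from Shot 1: 416 − 623.14 + 509.44 = 302.31.
At (55, 41): z_contact = 67.73 − 36.52 + 302.31 = 333.52 m.
Depth below ground = 459.9 − 333.52 = 126.4 m.

126.4 m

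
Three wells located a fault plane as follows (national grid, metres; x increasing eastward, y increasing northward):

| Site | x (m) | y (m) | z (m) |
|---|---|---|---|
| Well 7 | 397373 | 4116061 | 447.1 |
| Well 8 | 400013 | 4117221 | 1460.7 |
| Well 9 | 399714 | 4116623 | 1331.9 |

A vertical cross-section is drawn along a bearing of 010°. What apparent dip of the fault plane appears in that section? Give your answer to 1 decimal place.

5.4°

Two edge vectors: Well 7→Well 8 = (2640, 1160, 1013.6), Well 7→Well 9 = (2341, 562, 884.8).
Normal n = (Well 7→Well 8) × (Well 7→Well 9) = (456724.8, 36965.6, -1231880).
So ∂z/∂x = −n_x/n_z = 0.37075 and ∂z/∂y = −n_y/n_z = 0.03001.
Unit vector along 010° is (sin 10°, cos 10°) = (0.1736, 0.9848).
Slope in that direction = a·(0.1736) + b·(0.9848) = 0.09393.
Apparent dip = arctan|0.09393| = 5.4° (true dip is 20.4°, so apparent ≤ true as expected).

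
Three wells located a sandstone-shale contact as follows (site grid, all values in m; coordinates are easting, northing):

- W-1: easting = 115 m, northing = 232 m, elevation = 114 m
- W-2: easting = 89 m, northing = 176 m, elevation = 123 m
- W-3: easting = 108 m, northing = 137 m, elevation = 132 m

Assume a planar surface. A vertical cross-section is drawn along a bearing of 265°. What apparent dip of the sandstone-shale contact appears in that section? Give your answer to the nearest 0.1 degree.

3.2°

Let the plane be z = a·easting + b·northing + c.
W-2−W-1: −26a − 56b = 9;  W-3−W-1: −7a − 95b = 18.
Solving gives a = 0.07363, b = −0.19490.
Unit vector along 265° is (sin 265°, cos 265°) = (-0.9962, -0.0872).
Slope in that direction = a·(-0.9962) + b·(-0.0872) = −0.05636.
Apparent dip = arctan|0.05636| = 3.2° (true dip is 11.8°, so apparent ≤ true as expected).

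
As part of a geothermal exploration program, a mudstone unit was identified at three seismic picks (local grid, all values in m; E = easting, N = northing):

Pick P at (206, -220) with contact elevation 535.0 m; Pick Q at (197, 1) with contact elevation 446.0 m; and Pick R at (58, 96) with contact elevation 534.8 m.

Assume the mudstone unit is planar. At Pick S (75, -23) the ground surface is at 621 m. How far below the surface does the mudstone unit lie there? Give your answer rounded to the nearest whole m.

50 m

Let the plane be z = a·E + b·N + c.
Pick Q−Pick P: −9a + 221b = −89;  Pick R−Pick P: −148a + 316b = −0.2.
Solving gives a = −0.94026, b = −0.44101.
Then c = 535 − a·206 − b·-220 = 631.67.
At (75, -23): z_contact = −70.5 + 10.1 + 631.67 = 571.3 m.
Depth below ground = 621 − 571.3 = 50 m.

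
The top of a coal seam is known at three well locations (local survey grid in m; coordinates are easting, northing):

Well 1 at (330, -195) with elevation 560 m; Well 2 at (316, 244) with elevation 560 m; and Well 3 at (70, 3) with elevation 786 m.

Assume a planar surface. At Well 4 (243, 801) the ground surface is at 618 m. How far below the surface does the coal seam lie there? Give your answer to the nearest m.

Two edge vectors: Well 1→Well 2 = (-14, 439, 0), Well 1→Well 3 = (-260, 198, 226).
Normal n = (Well 1→Well 2) × (Well 1→Well 3) = (99214, 3164, 111368).
So ∂z/∂easting = −n_x/n_z = −0.89087 and ∂z/∂northing = −n_y/n_z = −0.02841.
Intercept c from Well 1: 560 + 293.99 − 5.54 = 848.45.
At (243, 801): z_contact = −216.5 − 22.8 + 848.45 = 609.2 m.
Depth below ground = 618 − 609.2 = 9 m.

9 m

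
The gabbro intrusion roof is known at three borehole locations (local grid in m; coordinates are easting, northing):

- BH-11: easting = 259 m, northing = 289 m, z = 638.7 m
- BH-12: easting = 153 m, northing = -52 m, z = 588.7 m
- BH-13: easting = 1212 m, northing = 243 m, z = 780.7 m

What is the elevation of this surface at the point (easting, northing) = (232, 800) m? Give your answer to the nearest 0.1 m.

685.0 m

Let the plane be z = a·easting + b·northing + c.
BH-12−BH-11: −106a − 341b = −50;  BH-13−BH-11: 953a − 46b = 142.
Solving gives a = 0.153773, b = 0.098827.
Then c = 638.7 − a·259 − b·289 = 570.31.
At (232, 800): z = 35.7 + 79.1 + 570.31 = 685.0 m.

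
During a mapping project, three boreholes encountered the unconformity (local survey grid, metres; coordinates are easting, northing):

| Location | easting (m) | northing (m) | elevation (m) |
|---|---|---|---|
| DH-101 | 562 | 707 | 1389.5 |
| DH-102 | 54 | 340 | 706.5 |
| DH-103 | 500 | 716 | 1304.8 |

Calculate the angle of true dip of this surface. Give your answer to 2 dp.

53.73°

Two edge vectors: DH-101→DH-102 = (-508, -367, -683), DH-101→DH-103 = (-62, 9, -84.7).
Normal n = (DH-101→DH-102) × (DH-101→DH-103) = (37231.9, -681.6, -27326).
So ∂z/∂easting = −n_x/n_z = 1.36251 and ∂z/∂northing = −n_y/n_z = −0.02494.
Gradient magnitude |∇z| = √(a² + b²) = √(1.85643 + 0.00062) = 1.36274.
True dip = arctan(1.36274) = 53.73°, dipping toward W (azimuth ≈ 271°).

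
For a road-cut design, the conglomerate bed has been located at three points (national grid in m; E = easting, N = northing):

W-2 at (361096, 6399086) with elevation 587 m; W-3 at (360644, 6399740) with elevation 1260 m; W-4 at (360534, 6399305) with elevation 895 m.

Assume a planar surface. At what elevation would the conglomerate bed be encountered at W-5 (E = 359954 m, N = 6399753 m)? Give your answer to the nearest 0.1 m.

Let the plane be z = a·E + b·N + c.
W-3−W-2: −452a + 654b = 673;  W-4−W-2: −562a + 219b = 308.
Solving gives a = −0.201239946, b = 0.889968722.
Then c = 587 − a·361096 − b·6399086 = −5621732.45.
At (359954, 6399753): z = −72437.1 + 5695580.0 − 5621732.45 = 1410.4 m.

1410.4 m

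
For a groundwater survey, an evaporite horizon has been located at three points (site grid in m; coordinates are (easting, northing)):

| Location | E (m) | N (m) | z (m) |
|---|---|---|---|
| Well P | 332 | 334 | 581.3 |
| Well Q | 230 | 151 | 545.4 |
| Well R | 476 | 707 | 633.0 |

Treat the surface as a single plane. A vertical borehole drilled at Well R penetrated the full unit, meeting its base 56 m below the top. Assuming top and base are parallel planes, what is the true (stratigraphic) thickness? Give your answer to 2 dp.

Two edge vectors: Well P→Well Q = (-102, -183, -35.9), Well P→Well R = (144, 373, 51.7).
Normal n = (Well P→Well Q) × (Well P→Well R) = (3929.6, 103.8, -11694).
So ∂z/∂E = −n_x/n_z = 0.33604 and ∂z/∂N = −n_y/n_z = 0.00888.
|∇z| = √(a²+b²) = 0.33615, so dip δ = arctan(0.33615) = 18.58°.
True thickness = vertical thickness × cos δ = 56 × cos 18.58° = 53.08 m.

53.08 m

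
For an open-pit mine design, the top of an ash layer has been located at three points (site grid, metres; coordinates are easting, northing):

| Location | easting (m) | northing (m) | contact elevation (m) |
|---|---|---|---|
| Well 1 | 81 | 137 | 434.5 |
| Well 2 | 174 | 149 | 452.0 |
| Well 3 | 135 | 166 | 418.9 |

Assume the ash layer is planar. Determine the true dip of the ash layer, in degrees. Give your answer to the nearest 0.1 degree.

Let the plane be z = a·easting + b·northing + c.
Well 2−Well 1: 93a + 12b = 17.5;  Well 3−Well 1: 54a + 29b = −15.6.
Solving gives a = 0.33904, b = −1.16925.
Gradient magnitude |∇z| = √(a² + b²) = √(0.11495 + 1.36715) = 1.21742.
True dip = arctan(1.21742) = 50.6°, dipping toward NNW (azimuth ≈ 344°).

50.6°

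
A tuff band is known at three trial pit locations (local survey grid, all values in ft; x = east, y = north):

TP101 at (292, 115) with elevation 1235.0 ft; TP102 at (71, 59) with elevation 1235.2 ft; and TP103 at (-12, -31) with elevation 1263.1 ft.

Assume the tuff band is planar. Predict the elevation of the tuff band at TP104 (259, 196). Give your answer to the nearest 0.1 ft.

1199.0 ft

Let the plane be z = a·x + b·y + c.
TP102−TP101: −221a − 56b = 0.2;  TP103−TP101: −304a − 146b = 28.1.
Solving gives a = 0.10133, b = −0.40344.
Then c = 1235 − a·292 − b·115 = 1251.81.
At (259, 196): z = 26.2 − 79.1 + 1251.81 = 1199.0 ft.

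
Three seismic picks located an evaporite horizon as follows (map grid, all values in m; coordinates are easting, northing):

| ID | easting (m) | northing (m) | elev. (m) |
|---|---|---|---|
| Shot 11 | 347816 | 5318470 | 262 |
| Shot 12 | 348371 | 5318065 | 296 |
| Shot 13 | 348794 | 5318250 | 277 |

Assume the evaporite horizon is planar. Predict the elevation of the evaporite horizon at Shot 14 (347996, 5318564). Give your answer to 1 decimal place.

252.5 m

Two edge vectors: Shot 11→Shot 12 = (555, -405, 34), Shot 11→Shot 13 = (978, -220, 15).
Normal n = (Shot 11→Shot 12) × (Shot 11→Shot 13) = (1405, 24927, 273990).
So ∂z/∂easting = −n_x/n_z = −0.005127924 and ∂z/∂northing = −n_y/n_z = −0.090977773.
Intercept c from Shot 11: 262 + 1783.57 + 483862.56 = 485908.13.
At (347996, 5318564): z = −1784.5 − 483871.1 + 485908.13 = 252.5 m.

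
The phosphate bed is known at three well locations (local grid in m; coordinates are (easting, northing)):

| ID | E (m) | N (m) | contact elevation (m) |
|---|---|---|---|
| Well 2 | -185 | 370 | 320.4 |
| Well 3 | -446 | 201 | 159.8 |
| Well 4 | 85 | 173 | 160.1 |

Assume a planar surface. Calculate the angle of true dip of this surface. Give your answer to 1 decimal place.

Two edge vectors: Well 2→Well 3 = (-261, -169, -160.6), Well 2→Well 4 = (270, -197, -160.3).
Normal n = (Well 2→Well 3) × (Well 2→Well 4) = (-4547.5, -85200.3, 97047).
So ∂z/∂E = −n_x/n_z = 0.04686 and ∂z/∂N = −n_y/n_z = 0.87793.
Gradient magnitude |∇z| = √(a² + b²) = √(0.00220 + 0.77076) = 0.87918.
True dip = arctan(0.87918) = 41.3°, dipping toward S (azimuth ≈ 183°).

41.3°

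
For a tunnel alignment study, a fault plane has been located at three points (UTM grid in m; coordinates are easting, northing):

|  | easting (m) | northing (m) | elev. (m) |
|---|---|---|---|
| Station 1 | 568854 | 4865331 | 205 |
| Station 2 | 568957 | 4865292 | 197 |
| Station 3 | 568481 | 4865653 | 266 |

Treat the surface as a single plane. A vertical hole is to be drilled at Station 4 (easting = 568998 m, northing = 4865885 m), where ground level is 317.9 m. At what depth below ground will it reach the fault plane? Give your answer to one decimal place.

16.3 m

Let the plane be z = a·easting + b·northing + c.
Station 2−Station 1: 103a − 39b = −8;  Station 3−Station 1: −373a + 322b = 61.
Solving gives a = −0.010580590, b = 0.177184596.
Then c = 205 − a·568854 − b·4865331 = −855837.90.
At (568998, 4865885): z_contact = −6020.33 + 862159.87 − 855837.90 = 301.64 m.
Depth below ground = 317.9 − 301.64 = 16.3 m.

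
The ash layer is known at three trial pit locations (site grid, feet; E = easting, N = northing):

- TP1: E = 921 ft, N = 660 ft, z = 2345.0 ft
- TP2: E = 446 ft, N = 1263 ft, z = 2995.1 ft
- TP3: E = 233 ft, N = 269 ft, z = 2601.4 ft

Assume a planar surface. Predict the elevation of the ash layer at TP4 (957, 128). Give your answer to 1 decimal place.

Let the plane be z = a·E + b·N + c.
TP2−TP1: −475a + 603b = 650.1;  TP3−TP1: −688a − 391b = 256.4.
Solving gives a = −0.680662, b = 0.541933.
Then c = 2345 − a·921 − b·660 = 2614.21.
At (957, 128): z = −651.4 + 69.4 + 2614.21 = 2032.2 ft.

2032.2 ft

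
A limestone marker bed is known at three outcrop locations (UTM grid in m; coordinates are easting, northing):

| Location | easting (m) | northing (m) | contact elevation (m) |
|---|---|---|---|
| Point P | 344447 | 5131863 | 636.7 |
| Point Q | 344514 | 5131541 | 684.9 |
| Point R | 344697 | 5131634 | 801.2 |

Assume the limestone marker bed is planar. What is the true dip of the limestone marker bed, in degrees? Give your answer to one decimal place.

32.8°

Two edge vectors: Point P→Point Q = (67, -322, 48.2), Point P→Point R = (250, -229, 164.5).
Normal n = (Point P→Point Q) × (Point P→Point R) = (-41931.2, 1028.5, 65157).
So ∂z/∂easting = −n_x/n_z = 0.64354 and ∂z/∂northing = −n_y/n_z = −0.01578.
Gradient magnitude |∇z| = √(a² + b²) = √(0.41415 + 0.00025) = 0.64373.
True dip = arctan(0.64373) = 32.8°, dipping toward W (azimuth ≈ 271°).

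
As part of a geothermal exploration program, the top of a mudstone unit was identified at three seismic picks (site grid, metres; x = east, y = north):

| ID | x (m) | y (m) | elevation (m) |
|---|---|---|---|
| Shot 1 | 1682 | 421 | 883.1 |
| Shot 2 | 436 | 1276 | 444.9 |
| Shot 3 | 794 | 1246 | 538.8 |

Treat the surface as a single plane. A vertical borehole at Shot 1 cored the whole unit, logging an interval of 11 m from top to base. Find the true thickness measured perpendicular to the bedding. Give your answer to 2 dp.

10.56 m

Two edge vectors: Shot 1→Shot 2 = (-1246, 855, -438.2), Shot 1→Shot 3 = (-888, 825, -344.3).
Normal n = (Shot 1→Shot 2) × (Shot 1→Shot 3) = (67138.5, -39876.2, -268710).
So ∂z/∂x = −n_x/n_z = 0.24985 and ∂z/∂y = −n_y/n_z = −0.14840.
|∇z| = √(a²+b²) = 0.29060, so dip δ = arctan(0.29060) = 16.20°.
True thickness = vertical thickness × cos δ = 11 × cos 16.20° = 10.56 m.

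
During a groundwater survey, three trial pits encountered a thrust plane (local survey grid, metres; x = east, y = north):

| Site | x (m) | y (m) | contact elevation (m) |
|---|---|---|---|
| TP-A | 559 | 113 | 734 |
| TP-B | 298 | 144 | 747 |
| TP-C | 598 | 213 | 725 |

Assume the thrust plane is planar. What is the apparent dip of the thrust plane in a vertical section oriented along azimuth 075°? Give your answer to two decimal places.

4.19°

Two edge vectors: TP-A→TP-B = (-261, 31, 13), TP-A→TP-C = (39, 100, -9).
Normal n = (TP-A→TP-B) × (TP-A→TP-C) = (-1579, -1842, -27309).
So ∂z/∂x = −n_x/n_z = −0.05782 and ∂z/∂y = −n_y/n_z = −0.06745.
Unit vector along 075° is (sin 75°, cos 75°) = (0.9659, 0.2588).
Slope in that direction = a·(0.9659) + b·(0.2588) = −0.07331.
Apparent dip = arctan|0.07331| = 4.19° (true dip is 5.1°, so apparent ≤ true as expected).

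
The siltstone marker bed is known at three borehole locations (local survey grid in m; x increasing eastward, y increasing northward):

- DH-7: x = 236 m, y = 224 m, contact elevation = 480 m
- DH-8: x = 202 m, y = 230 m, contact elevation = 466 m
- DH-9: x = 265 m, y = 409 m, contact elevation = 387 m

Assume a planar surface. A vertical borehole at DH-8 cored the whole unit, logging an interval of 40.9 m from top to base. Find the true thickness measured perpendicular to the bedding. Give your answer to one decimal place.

34.5 m

Let the plane be z = a·x + b·y + c.
DH-8−DH-7: −34a + 6b = −14;  DH-9−DH-7: 29a + 185b = −93.
Solving gives a = 0.31436, b = −0.55198.
|∇z| = √(a²+b²) = 0.63522, so dip δ = arctan(0.63522) = 32.42°.
True thickness = vertical thickness × cos δ = 40.9 × cos 32.42° = 34.5 m.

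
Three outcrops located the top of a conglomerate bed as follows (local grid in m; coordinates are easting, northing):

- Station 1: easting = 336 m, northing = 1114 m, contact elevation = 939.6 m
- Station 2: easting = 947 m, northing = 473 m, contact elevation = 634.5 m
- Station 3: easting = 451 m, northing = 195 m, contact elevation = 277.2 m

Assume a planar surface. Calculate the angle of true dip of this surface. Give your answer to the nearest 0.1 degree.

39.1°

Let the plane be z = a·easting + b·northing + c.
Station 2−Station 1: 611a − 641b = −305.1;  Station 3−Station 1: 115a − 919b = −662.4.
Solving gives a = 0.29564, b = 0.75778.
Gradient magnitude |∇z| = √(a² + b²) = √(0.08740 + 0.57423) = 0.81341.
True dip = arctan(0.81341) = 39.1°, dipping toward SSW (azimuth ≈ 201°).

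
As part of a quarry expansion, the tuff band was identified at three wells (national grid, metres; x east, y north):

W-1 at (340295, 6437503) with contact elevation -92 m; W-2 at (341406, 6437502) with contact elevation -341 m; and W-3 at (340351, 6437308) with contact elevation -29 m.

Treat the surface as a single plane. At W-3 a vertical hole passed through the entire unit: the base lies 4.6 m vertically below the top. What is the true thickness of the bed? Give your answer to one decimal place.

Two edge vectors: W-1→W-2 = (1111, -1, -249), W-1→W-3 = (56, -195, 63).
Normal n = (W-1→W-2) × (W-1→W-3) = (-48618, -83937, -216589).
So ∂z/∂x = −n_x/n_z = −0.22447 and ∂z/∂y = −n_y/n_z = −0.38754.
|∇z| = √(a²+b²) = 0.44786, so dip δ = arctan(0.44786) = 24.13°.
True thickness = vertical thickness × cos δ = 4.6 × cos 24.13° = 4.2 m.

4.2 m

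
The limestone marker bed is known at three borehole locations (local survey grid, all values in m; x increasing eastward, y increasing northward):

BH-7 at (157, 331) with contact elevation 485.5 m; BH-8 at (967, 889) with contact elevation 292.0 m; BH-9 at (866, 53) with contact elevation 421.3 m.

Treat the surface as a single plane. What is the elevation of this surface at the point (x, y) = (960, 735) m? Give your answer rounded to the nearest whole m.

Let the plane be z = a·x + b·y + c.
BH-8−BH-7: 810a + 558b = −193.5;  BH-9−BH-7: 709a − 278b = −64.2.
Solving gives a = −0.14436, b = −0.13722.
Then c = 485.5 − a·157 − b·331 = 553.59.
At (960, 735): z = −138.6 − 100.9 + 553.59 = 314.1 m.

314 m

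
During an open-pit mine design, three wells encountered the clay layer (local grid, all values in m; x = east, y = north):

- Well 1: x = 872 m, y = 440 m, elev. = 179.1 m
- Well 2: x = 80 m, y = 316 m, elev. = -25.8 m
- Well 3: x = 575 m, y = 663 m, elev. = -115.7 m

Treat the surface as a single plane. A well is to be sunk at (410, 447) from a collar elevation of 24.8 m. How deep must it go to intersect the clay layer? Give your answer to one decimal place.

29.4 m

Let the plane be z = a·x + b·y + c.
Well 2−Well 1: −792a − 124b = −204.9;  Well 3−Well 1: −297a + 223b = −294.8.
Solving gives a = 0.38534, b = −0.80877.
Then c = 179.1 − a·872 − b·440 = 198.94.
At (410, 447): z_contact = 157.99 − 361.52 + 198.94 = -4.59 m.
Depth below ground = 24.8 − (-4.59) = 29.4 m.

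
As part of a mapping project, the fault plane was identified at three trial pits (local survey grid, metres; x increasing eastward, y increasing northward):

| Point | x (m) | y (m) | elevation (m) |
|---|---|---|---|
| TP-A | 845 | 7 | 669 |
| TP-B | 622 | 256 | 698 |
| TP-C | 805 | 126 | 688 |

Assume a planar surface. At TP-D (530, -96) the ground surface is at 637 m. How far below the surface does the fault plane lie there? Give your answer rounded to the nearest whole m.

11 m

Two edge vectors: TP-A→TP-B = (-223, 249, 29), TP-A→TP-C = (-40, 119, 19).
Normal n = (TP-A→TP-B) × (TP-A→TP-C) = (1280, 3077, -16577).
So ∂z/∂x = −n_x/n_z = 0.07722 and ∂z/∂y = −n_y/n_z = 0.18562.
Intercept c from TP-A: 669 − 65.25 − 1.30 = 602.45.
At (530, -96): z_contact = 40.9 − 17.8 + 602.45 = 625.6 m.
Depth below ground = 637 − 625.6 = 11 m.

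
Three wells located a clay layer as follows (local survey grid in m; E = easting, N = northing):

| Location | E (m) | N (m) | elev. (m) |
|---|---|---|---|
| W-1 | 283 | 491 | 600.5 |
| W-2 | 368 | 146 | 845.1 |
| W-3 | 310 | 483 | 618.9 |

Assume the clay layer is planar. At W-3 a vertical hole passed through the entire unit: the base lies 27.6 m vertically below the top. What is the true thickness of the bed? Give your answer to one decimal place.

21.8 m

Let the plane be z = a·E + b·N + c.
W-2−W-1: 85a − 345b = 244.6;  W-3−W-1: 27a − 8b = 18.4.
Solving gives a = 0.50854, b = −0.58369.
|∇z| = √(a²+b²) = 0.77415, so dip δ = arctan(0.77415) = 37.75°.
True thickness = vertical thickness × cos δ = 27.6 × cos 37.75° = 21.8 m.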